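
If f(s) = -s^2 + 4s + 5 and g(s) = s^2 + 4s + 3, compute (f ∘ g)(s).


Substitute g(s) into f:
f(g(s)) = -1*(s^2 + 4s + 3)^2 + 4*(s^2 + 4s + 3) + 5
(s^2 + 4s + 3)^2 = s^4 + 8s^3 + 22s^2 + 24s + 9
Expand and combine: -s^4 - 8s^3 - 18s^2 - 8s + 8


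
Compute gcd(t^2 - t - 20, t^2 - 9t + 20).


Factor each:
  t^2 - t - 20 = (t - 5)(t + 4)
  t^2 - 9t + 20 = (t - 5)(t - 4)
Common monic factor: t - 5


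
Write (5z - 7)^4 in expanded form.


Expand (5z - 7)^4 by repeated multiplication:
  (5z - 7)^2 = 25z^2 - 70z + 49
  (5z - 7)^3 = 125z^3 - 525z^2 + 735z - 343
= 625z^4 - 3500z^3 + 7350z^2 - 6860z + 2401


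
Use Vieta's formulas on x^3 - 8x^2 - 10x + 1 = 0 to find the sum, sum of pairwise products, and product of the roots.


Monic cubic x^3+bx^2+cx+d=0: sum=-b, pairwise sum=c, product=-d.
b=-8, c=-10, d=1
r1+r2+r3 = 8
r1r2+r1r3+r2r3 = -10
r1r2r3 = -1


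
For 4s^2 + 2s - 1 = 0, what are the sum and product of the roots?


For as^2+bs+c=0: sum = -b/a, product = c/a.
a=4, b=2, c=-1
Sum = -(2)/4 = -1/2
Product = (-1)/4 = -1/4


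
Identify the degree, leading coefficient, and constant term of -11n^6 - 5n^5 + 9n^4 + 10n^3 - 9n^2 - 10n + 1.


Highest power of n is 6, with coefficient -11. Constant term is 1.
Degree = 6, leading coefficient = -11, constant term = 1


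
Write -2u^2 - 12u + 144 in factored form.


Roots satisfy r1 + r2 = -b/a = -6 and r1*r2 = c/a = -72.
So r1 = 6, r2 = -12.
-2u^2 - 12u + 144 = -2(u - r1)(u - r2) = -2(u - 6)(u + 12)


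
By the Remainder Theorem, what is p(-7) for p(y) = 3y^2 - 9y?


By the Remainder Theorem, the remainder equals p(-7):
  3*(-7)^2 = 147
  -9*(-7)^1 = 63
  constant: 0
Sum: 147 + 63 + 0 = 210


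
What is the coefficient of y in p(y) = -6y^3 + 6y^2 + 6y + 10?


Read off the coefficient of y: 6


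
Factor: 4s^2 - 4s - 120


Roots satisfy r1 + r2 = -b/a = 1 and r1*r2 = c/a = -30.
So r1 = 6, r2 = -5.
4s^2 - 4s - 120 = 4(s - r1)(s - r2) = 4(s - 6)(s + 5)


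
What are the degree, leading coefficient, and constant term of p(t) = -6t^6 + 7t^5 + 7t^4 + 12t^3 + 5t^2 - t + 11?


Highest power of t is 6, with coefficient -6. Constant term is 11.
Degree = 6, leading coefficient = -6, constant term = 11


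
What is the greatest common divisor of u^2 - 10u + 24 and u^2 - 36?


Factor each:
  u^2 - 10u + 24 = (u - 6)(u - 4)
  u^2 - 36 = (u - 6)(u + 6)
Common monic factor: u - 6


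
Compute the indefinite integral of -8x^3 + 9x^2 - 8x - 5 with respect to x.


Reverse power rule on each term:
  ∫ -8x^3 dx = -2x^4
  ∫ 9x^2 dx = 3x^3
  ∫ -8x dx = -4x^2
  ∫ -5 dx = -5x
F(x) = -2x^4 + 3x^3 - 4x^2 - 5x + C


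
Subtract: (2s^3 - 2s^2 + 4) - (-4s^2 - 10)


Distribute the minus sign:
  (2s^3 - 2s^2 + 4)
- (-4s^2 - 10)
Negate second polynomial: 4s^2 + 10
Add: 2s^3 + 2s^2 + 14


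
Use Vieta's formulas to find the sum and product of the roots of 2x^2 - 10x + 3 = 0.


For ax^2+bx+c=0: sum = -b/a, product = c/a.
a=2, b=-10, c=3
Sum = -(-10)/2 = 5
Product = (3)/2 = 3/2


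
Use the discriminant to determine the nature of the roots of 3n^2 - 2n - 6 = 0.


D = b^2 - 4ac = (-2)^2 - 4(3)(-6) = 4 + 72 = 76
Since D > 0: two distinct irrational roots


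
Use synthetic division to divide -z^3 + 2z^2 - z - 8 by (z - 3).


Synthetic division with c = 3. Coefficients: -1, 2, -1, -8
Bring down -1.
  -1 * 3 = -3; -3 + 2 = -1
  -1 * 3 = -3; -3 - 1 = -4
  -4 * 3 = -12; -12 - 8 = -20
Quotient: -z^2 - z - 4, Remainder: -20


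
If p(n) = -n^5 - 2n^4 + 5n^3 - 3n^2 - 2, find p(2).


Using direct substitution:
  -1 * (2)^5 = -32
  -2 * (2)^4 = -32
  5 * (2)^3 = 40
  -3 * (2)^2 = -12
  0 * (2)^1 = 0
  constant: -2
Sum = -32 - 32 + 40 - 12 + 0 - 2 = -38


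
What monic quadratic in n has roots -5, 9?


p(n) = (n + 5)(n - 9)
Expand: n^2 - 4n - 45


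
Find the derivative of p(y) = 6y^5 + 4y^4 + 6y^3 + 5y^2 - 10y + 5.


Apply the power rule term by term:
  d/dy(6y^5) = 30y^4
  d/dy(4y^4) = 16y^3
  d/dy(6y^3) = 18y^2
  d/dy(5y^2) = 10y
  d/dy(-10y) = -10
  d/dy(5) = 0
p'(y) = 30y^4 + 16y^3 + 18y^2 + 10y - 10


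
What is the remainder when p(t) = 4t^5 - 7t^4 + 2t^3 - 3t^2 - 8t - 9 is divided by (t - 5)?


By the Remainder Theorem, the remainder equals p(5):
  4*(5)^5 = 12500
  -7*(5)^4 = -4375
  2*(5)^3 = 250
  -3*(5)^2 = -75
  -8*(5)^1 = -40
  constant: -9
Sum: 12500 - 4375 + 250 - 75 - 40 - 9 = 8251


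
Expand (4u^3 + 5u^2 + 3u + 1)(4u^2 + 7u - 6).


Distribute each term of the first polynomial:
  (4u^3)(4u^2 + 7u - 6) = 16u^5 + 28u^4 - 24u^3
  (5u^2)(4u^2 + 7u - 6) = 20u^4 + 35u^3 - 30u^2
  (3u)(4u^2 + 7u - 6) = 12u^3 + 21u^2 - 18u
  (1)(4u^2 + 7u - 6) = 4u^2 + 7u - 6
Sum: 16u^5 + 48u^4 + 23u^3 - 5u^2 - 11u - 6


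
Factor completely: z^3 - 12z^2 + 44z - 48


Try integer roots (divisors of -48). z=4: p(4)=0.
Divide out (z - 4): quotient is z^2 - 8z + 12.
Factor the quadratic: (z - 6)(z - 2)
Result: (z - 4)(z - 6)(z - 2)


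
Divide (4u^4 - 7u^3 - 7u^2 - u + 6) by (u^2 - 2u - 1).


(4u^4 - 7u^3 - 7u^2 - u + 6) / (u^2 - 2u - 1)
Step 1: 4u^2 * (u^2 - 2u - 1) = 4u^4 - 8u^3 - 4u^2; subtract.
Step 2: u * (u^2 - 2u - 1) = u^3 - 2u^2 - u; subtract.
Step 3: -1 * (u^2 - 2u - 1) = -u^2 + 2u + 1; subtract.
Quotient: 4u^2 + u - 1, Remainder: -2u + 5


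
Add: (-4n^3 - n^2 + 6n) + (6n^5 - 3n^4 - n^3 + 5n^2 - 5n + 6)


Align terms by degree and add:
  -4n^3 - n^2 + 6n
+ 6n^5 - 3n^4 - n^3 + 5n^2 - 5n + 6
= 6n^5 - 3n^4 - 5n^3 + 4n^2 + n + 6


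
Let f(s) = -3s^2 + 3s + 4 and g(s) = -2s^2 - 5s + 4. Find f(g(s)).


Substitute g(s) into f:
f(g(s)) = -3*(-2s^2 - 5s + 4)^2 + 3*(-2s^2 - 5s + 4) + 4
(-2s^2 - 5s + 4)^2 = 4s^4 + 20s^3 + 9s^2 - 40s + 16
Expand and combine: -12s^4 - 60s^3 - 33s^2 + 105s - 32


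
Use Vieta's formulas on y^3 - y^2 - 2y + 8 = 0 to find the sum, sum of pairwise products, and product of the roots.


Monic cubic y^3+by^2+cy+d=0: sum=-b, pairwise sum=c, product=-d.
b=-1, c=-2, d=8
r1+r2+r3 = 1
r1r2+r1r3+r2r3 = -2
r1r2r3 = -8


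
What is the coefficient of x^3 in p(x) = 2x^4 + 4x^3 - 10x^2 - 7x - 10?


Read off the coefficient of x^3: 4


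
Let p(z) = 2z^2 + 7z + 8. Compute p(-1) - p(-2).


p(-1) = 3
p(-2) = 2
p(-1) - p(-2) = 3 - 2 = 1


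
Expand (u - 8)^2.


Expand (u - 8)^2 by repeated multiplication:
= u^2 - 16u + 64


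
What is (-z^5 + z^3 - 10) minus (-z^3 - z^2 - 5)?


Distribute the minus sign:
  (-z^5 + z^3 - 10)
- (-z^3 - z^2 - 5)
Negate second polynomial: z^3 + z^2 + 5
Add: -z^5 + 2z^3 + z^2 - 5


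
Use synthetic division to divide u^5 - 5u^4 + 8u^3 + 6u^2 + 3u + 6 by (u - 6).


Synthetic division with c = 6. Coefficients: 1, -5, 8, 6, 3, 6
Bring down 1.
  1 * 6 = 6; 6 - 5 = 1
  1 * 6 = 6; 6 + 8 = 14
  14 * 6 = 84; 84 + 6 = 90
  90 * 6 = 540; 540 + 3 = 543
  543 * 6 = 3258; 3258 + 6 = 3264
Quotient: u^4 + u^3 + 14u^2 + 90u + 543, Remainder: 3264


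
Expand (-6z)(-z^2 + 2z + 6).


Distribute each term of the first polynomial:
  (-6z)(-z^2 + 2z + 6) = 6z^3 - 12z^2 - 36z
Sum: 6z^3 - 12z^2 - 36z


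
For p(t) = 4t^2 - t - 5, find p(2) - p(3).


p(2) = 9
p(3) = 28
p(2) - p(3) = 9 - 28 = -19


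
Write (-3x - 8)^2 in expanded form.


Expand (-3x - 8)^2 by repeated multiplication:
= 9x^2 + 48x + 64


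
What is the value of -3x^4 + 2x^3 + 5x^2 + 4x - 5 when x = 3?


Using direct substitution:
  -3 * (3)^4 = -243
  2 * (3)^3 = 54
  5 * (3)^2 = 45
  4 * (3)^1 = 12
  constant: -5
Sum = -243 + 54 + 45 + 12 - 5 = -137


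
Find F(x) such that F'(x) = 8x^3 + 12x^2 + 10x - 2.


Reverse power rule on each term:
  ∫ 8x^3 dx = 2x^4
  ∫ 12x^2 dx = 4x^3
  ∫ 10x dx = 5x^2
  ∫ -2 dx = -2x
F(x) = 2x^4 + 4x^3 + 5x^2 - 2x + C


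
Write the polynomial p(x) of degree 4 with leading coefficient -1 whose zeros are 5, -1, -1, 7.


p(x) = -(x - 5)(x + 1)(x + 1)(x - 7)
Expand: -x^4 + 10x^3 - 12x^2 - 58x - 35


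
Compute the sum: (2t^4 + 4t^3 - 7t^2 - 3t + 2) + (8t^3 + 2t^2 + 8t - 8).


Align terms by degree and add:
  2t^4 + 4t^3 - 7t^2 - 3t + 2
+ 8t^3 + 2t^2 + 8t - 8
= 2t^4 + 12t^3 - 5t^2 + 5t - 6


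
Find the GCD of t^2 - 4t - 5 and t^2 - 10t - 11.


Factor each:
  t^2 - 4t - 5 = (t + 1)(t - 5)
  t^2 - 10t - 11 = (t + 1)(t - 11)
Common monic factor: t + 1


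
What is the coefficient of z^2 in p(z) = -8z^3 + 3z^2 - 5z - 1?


Read off the coefficient of z^2: 3


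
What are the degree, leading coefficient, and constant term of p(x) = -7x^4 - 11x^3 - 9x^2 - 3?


Highest power of x is 4, with coefficient -7. Constant term is -3.
Degree = 4, leading coefficient = -7, constant term = -3


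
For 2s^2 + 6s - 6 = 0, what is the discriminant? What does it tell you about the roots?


D = b^2 - 4ac = (6)^2 - 4(2)(-6) = 36 + 48 = 84
Since D > 0: two distinct irrational roots


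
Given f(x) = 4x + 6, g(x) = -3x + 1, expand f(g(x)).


Substitute g(x) into f:
f(g(x)) = 4*(-3x + 1) + 6
Expand and combine: -12x + 10


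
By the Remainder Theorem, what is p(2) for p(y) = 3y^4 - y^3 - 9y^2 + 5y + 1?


By the Remainder Theorem, the remainder equals p(2):
  3*(2)^4 = 48
  -1*(2)^3 = -8
  -9*(2)^2 = -36
  5*(2)^1 = 10
  constant: 1
Sum: 48 - 8 - 36 + 10 + 1 = 15


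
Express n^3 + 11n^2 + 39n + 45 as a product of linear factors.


Try integer roots (divisors of 45). n=-3: p(-3)=0.
Divide out (n + 3): quotient is n^2 + 8n + 15.
Factor the quadratic: (n + 5)(n + 3)
Result: (n + 3)(n + 5)(n + 3)


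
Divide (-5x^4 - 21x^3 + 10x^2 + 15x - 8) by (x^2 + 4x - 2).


(-5x^4 - 21x^3 + 10x^2 + 15x - 8) / (x^2 + 4x - 2)
Step 1: -5x^2 * (x^2 + 4x - 2) = -5x^4 - 20x^3 + 10x^2; subtract.
Step 2: -x * (x^2 + 4x - 2) = -x^3 - 4x^2 + 2x; subtract.
Step 3: 4 * (x^2 + 4x - 2) = 4x^2 + 16x - 8; subtract.
Quotient: -5x^2 - x + 4, Remainder: -3x


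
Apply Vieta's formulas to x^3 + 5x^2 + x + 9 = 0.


Monic cubic x^3+bx^2+cx+d=0: sum=-b, pairwise sum=c, product=-d.
b=5, c=1, d=9
r1+r2+r3 = -5
r1r2+r1r3+r2r3 = 1
r1r2r3 = -9


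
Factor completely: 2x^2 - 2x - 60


Roots satisfy r1 + r2 = -b/a = 1 and r1*r2 = c/a = -30.
So r1 = 6, r2 = -5.
2x^2 - 2x - 60 = 2(x - r1)(x - r2) = 2(x - 6)(x + 5)


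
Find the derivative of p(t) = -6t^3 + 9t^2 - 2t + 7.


Apply the power rule term by term:
  d/dt(-6t^3) = -18t^2
  d/dt(9t^2) = 18t
  d/dt(-2t) = -2
  d/dt(7) = 0
p'(t) = -18t^2 + 18t - 2


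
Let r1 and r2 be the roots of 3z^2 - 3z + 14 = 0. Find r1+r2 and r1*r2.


For az^2+bz+c=0: sum = -b/a, product = c/a.
a=3, b=-3, c=14
Sum = -(-3)/3 = 1
Product = (14)/3 = 14/3


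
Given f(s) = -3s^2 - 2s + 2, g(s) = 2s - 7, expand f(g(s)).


Substitute g(s) into f:
f(g(s)) = -3*(2s - 7)^2 + (-2)*(2s - 7) + 2
(2s - 7)^2 = 4s^2 - 28s + 49
Expand and combine: -12s^2 + 80s - 131


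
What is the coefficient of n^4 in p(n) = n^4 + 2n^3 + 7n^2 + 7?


Read off the coefficient of n^4: 1


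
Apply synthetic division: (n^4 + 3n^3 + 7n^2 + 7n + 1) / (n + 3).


Synthetic division with c = -3. Coefficients: 1, 3, 7, 7, 1
Bring down 1.
  1 * -3 = -3; -3 + 3 = 0
  0 * -3 = 0; 0 + 7 = 7
  7 * -3 = -21; -21 + 7 = -14
  -14 * -3 = 42; 42 + 1 = 43
Quotient: n^3 + 7n - 14, Remainder: 43


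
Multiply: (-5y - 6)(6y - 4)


Distribute each term of the first polynomial:
  (-5y)(6y - 4) = -30y^2 + 20y
  (-6)(6y - 4) = -36y + 24
Sum: -30y^2 - 16y + 24


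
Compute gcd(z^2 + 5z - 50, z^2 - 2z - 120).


Factor each:
  z^2 + 5z - 50 = (z + 10)(z - 5)
  z^2 - 2z - 120 = (z + 10)(z - 12)
Common monic factor: z + 10


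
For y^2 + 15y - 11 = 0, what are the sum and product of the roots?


For ay^2+by+c=0: sum = -b/a, product = c/a.
a=1, b=15, c=-11
Sum = -(15)/1 = -15
Product = (-11)/1 = -11


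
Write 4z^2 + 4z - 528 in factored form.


Roots satisfy r1 + r2 = -b/a = -1 and r1*r2 = c/a = -132.
So r1 = -12, r2 = 11.
4z^2 + 4z - 528 = 4(z - r1)(z - r2) = 4(z + 12)(z - 11)


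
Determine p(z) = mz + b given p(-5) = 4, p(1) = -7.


p(z) = mz + b. Using p(-5)=4, p(1)=-7:
m = (4 + 7)/(-5 - 1) = 11/-6 = -11/6
b = 4 - m*(-5) = 4 - 55/6 = -31/6
p(z) = -(11/6)z - (31/6)


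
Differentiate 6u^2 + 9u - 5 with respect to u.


Apply the power rule term by term:
  d/du(6u^2) = 12u
  d/du(9u) = 9
  d/du(-5) = 0
p'(u) = 12u + 9


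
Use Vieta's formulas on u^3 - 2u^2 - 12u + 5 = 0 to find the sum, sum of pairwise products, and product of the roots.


Monic cubic u^3+bu^2+cu+d=0: sum=-b, pairwise sum=c, product=-d.
b=-2, c=-12, d=5
r1+r2+r3 = 2
r1r2+r1r3+r2r3 = -12
r1r2r3 = -5


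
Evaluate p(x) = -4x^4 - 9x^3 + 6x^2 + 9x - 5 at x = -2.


Using direct substitution:
  -4 * (-2)^4 = -64
  -9 * (-2)^3 = 72
  6 * (-2)^2 = 24
  9 * (-2)^1 = -18
  constant: -5
Sum = -64 + 72 + 24 - 18 - 5 = 9


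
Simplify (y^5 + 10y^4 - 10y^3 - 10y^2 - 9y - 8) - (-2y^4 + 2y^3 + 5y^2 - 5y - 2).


Distribute the minus sign:
  (y^5 + 10y^4 - 10y^3 - 10y^2 - 9y - 8)
- (-2y^4 + 2y^3 + 5y^2 - 5y - 2)
Negate second polynomial: 2y^4 - 2y^3 - 5y^2 + 5y + 2
Add: y^5 + 12y^4 - 12y^3 - 15y^2 - 4y - 6


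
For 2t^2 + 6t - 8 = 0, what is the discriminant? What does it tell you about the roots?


D = b^2 - 4ac = (6)^2 - 4(2)(-8) = 36 + 64 = 100
Since D > 0: two distinct rational roots


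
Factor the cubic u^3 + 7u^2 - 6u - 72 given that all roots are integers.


Try integer roots (divisors of -72). u=-6: p(-6)=0.
Divide out (u + 6): quotient is u^2 + u - 12.
Factor the quadratic: (u + 4)(u - 3)
Result: (u + 6)(u + 4)(u - 3)


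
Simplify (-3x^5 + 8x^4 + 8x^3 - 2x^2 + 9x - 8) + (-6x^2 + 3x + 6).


Align terms by degree and add:
  -3x^5 + 8x^4 + 8x^3 - 2x^2 + 9x - 8
  -6x^2 + 3x + 6
= -3x^5 + 8x^4 + 8x^3 - 8x^2 + 12x - 2


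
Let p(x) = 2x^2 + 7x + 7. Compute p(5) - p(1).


p(5) = 92
p(1) = 16
p(5) - p(1) = 92 - 16 = 76


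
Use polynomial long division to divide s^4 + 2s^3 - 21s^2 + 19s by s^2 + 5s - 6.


(s^4 + 2s^3 - 21s^2 + 19s) / (s^2 + 5s - 6)
Step 1: s^2 * (s^2 + 5s - 6) = s^4 + 5s^3 - 6s^2; subtract.
Step 2: -3s * (s^2 + 5s - 6) = -3s^3 - 15s^2 + 18s; subtract.
Step 3: 0 * (s^2 + 5s - 6) = 0; subtract.
Quotient: s^2 - 3s, Remainder: s


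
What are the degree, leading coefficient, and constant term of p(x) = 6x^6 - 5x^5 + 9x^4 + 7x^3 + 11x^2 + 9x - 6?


Highest power of x is 6, with coefficient 6. Constant term is -6.
Degree = 6, leading coefficient = 6, constant term = -6


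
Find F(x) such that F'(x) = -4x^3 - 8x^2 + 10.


Reverse power rule on each term:
  ∫ -4x^3 dx = -x^4
  ∫ -8x^2 dx = -(8/3)x^3
  ∫ 10 dx = 10x
F(x) = -x^4 - (8/3)x^3 + 10x + C


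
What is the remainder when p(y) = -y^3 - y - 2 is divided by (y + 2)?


By the Remainder Theorem, the remainder equals p(-2):
  -1*(-2)^3 = 8
  0*(-2)^2 = 0
  -1*(-2)^1 = 2
  constant: -2
Sum: 8 + 0 + 2 - 2 = 8


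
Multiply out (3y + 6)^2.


Expand (3y + 6)^2 by repeated multiplication:
= 9y^2 + 36y + 36


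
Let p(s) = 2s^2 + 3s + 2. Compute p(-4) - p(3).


p(-4) = 22
p(3) = 29
p(-4) - p(3) = 22 - 29 = -7


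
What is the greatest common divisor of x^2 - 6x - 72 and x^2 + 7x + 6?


Factor each:
  x^2 - 6x - 72 = (x + 6)(x - 12)
  x^2 + 7x + 6 = (x + 6)(x + 1)
Common monic factor: x + 6


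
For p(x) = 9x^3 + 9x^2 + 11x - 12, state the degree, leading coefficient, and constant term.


Highest power of x is 3, with coefficient 9. Constant term is -12.
Degree = 3, leading coefficient = 9, constant term = -12


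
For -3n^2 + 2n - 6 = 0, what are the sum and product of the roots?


For an^2+bn+c=0: sum = -b/a, product = c/a.
a=-3, b=2, c=-6
Sum = -(2)/-3 = 2/3
Product = (-6)/-3 = 2


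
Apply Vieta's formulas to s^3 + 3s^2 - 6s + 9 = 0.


Monic cubic s^3+bs^2+cs+d=0: sum=-b, pairwise sum=c, product=-d.
b=3, c=-6, d=9
r1+r2+r3 = -3
r1r2+r1r3+r2r3 = -6
r1r2r3 = -9


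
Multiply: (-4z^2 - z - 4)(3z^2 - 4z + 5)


Distribute each term of the first polynomial:
  (-4z^2)(3z^2 - 4z + 5) = -12z^4 + 16z^3 - 20z^2
  (-z)(3z^2 - 4z + 5) = -3z^3 + 4z^2 - 5z
  (-4)(3z^2 - 4z + 5) = -12z^2 + 16z - 20
Sum: -12z^4 + 13z^3 - 28z^2 + 11z - 20


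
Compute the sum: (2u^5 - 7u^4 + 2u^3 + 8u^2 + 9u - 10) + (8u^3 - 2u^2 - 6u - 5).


Align terms by degree and add:
  2u^5 - 7u^4 + 2u^3 + 8u^2 + 9u - 10
+ 8u^3 - 2u^2 - 6u - 5
= 2u^5 - 7u^4 + 10u^3 + 6u^2 + 3u - 15


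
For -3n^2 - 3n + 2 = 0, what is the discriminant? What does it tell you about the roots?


D = b^2 - 4ac = (-3)^2 - 4(-3)(2) = 9 + 24 = 33
Since D > 0: two distinct irrational roots


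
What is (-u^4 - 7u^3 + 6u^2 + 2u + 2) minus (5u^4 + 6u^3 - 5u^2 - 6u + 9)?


Distribute the minus sign:
  (-u^4 - 7u^3 + 6u^2 + 2u + 2)
- (5u^4 + 6u^3 - 5u^2 - 6u + 9)
Negate second polynomial: -5u^4 - 6u^3 + 5u^2 + 6u - 9
Add: -6u^4 - 13u^3 + 11u^2 + 8u - 7


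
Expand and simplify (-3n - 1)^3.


Expand (-3n - 1)^3 by repeated multiplication:
  (-3n - 1)^2 = 9n^2 + 6n + 1
= -27n^3 - 27n^2 - 9n - 1


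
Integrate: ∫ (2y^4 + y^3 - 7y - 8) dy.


Reverse power rule on each term:
  ∫ 2y^4 dy = (2/5)y^5
  ∫ y^3 dy = (1/4)y^4
  ∫ -7y dy = -(7/2)y^2
  ∫ -8 dy = -8y
F(y) = (2/5)y^5 + (1/4)y^4 - (7/2)y^2 - 8y + C


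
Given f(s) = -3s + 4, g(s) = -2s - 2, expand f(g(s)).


Substitute g(s) into f:
f(g(s)) = -3*(-2s - 2) + 4
Expand and combine: 6s + 10


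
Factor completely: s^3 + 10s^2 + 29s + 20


Try integer roots (divisors of 20). s=-1: p(-1)=0.
Divide out (s + 1): quotient is s^2 + 9s + 20.
Factor the quadratic: (s + 5)(s + 4)
Result: (s + 1)(s + 5)(s + 4)


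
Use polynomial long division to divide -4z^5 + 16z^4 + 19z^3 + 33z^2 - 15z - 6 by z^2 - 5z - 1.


(-4z^5 + 16z^4 + 19z^3 + 33z^2 - 15z - 6) / (z^2 - 5z - 1)
Step 1: -4z^3 * (z^2 - 5z - 1) = -4z^5 + 20z^4 + 4z^3; subtract.
Step 2: -4z^2 * (z^2 - 5z - 1) = -4z^4 + 20z^3 + 4z^2; subtract.
Step 3: -5z * (z^2 - 5z - 1) = -5z^3 + 25z^2 + 5z; subtract.
Step 4: 4 * (z^2 - 5z - 1) = 4z^2 - 20z - 4; subtract.
Quotient: -4z^3 - 4z^2 - 5z + 4, Remainder: -2


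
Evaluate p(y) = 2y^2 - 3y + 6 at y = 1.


Using direct substitution:
  2 * (1)^2 = 2
  -3 * (1)^1 = -3
  constant: 6
Sum = 2 - 3 + 6 = 5


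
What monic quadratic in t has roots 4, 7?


p(t) = (t - 4)(t - 7)
Expand: t^2 - 11t + 28


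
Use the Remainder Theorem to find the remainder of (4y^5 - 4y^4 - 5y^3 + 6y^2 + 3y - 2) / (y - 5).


By the Remainder Theorem, the remainder equals p(5):
  4*(5)^5 = 12500
  -4*(5)^4 = -2500
  -5*(5)^3 = -625
  6*(5)^2 = 150
  3*(5)^1 = 15
  constant: -2
Sum: 12500 - 2500 - 625 + 150 + 15 - 2 = 9538


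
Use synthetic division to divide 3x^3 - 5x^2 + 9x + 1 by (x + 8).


Synthetic division with c = -8. Coefficients: 3, -5, 9, 1
Bring down 3.
  3 * -8 = -24; -24 - 5 = -29
  -29 * -8 = 232; 232 + 9 = 241
  241 * -8 = -1928; -1928 + 1 = -1927
Quotient: 3x^2 - 29x + 241, Remainder: -1927


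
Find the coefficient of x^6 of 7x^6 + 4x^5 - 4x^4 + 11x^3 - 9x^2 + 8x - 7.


Read off the coefficient of x^6: 7


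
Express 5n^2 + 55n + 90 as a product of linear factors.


Roots satisfy r1 + r2 = -b/a = -11 and r1*r2 = c/a = 18.
So r1 = -2, r2 = -9.
5n^2 + 55n + 90 = 5(n - r1)(n - r2) = 5(n + 2)(n + 9)


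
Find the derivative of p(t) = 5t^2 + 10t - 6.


Apply the power rule term by term:
  d/dt(5t^2) = 10t
  d/dt(10t) = 10
  d/dt(-6) = 0
p'(t) = 10t + 10


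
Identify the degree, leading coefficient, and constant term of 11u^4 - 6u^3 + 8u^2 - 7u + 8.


Highest power of u is 4, with coefficient 11. Constant term is 8.
Degree = 4, leading coefficient = 11, constant term = 8


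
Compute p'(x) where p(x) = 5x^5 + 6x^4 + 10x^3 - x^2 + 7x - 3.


Apply the power rule term by term:
  d/dx(5x^5) = 25x^4
  d/dx(6x^4) = 24x^3
  d/dx(10x^3) = 30x^2
  d/dx(-x^2) = -2x
  d/dx(7x) = 7
  d/dx(-3) = 0
p'(x) = 25x^4 + 24x^3 + 30x^2 - 2x + 7


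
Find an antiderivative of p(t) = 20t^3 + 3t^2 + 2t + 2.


Reverse power rule on each term:
  ∫ 20t^3 dt = 5t^4
  ∫ 3t^2 dt = t^3
  ∫ 2t dt = t^2
  ∫ 2 dt = 2t
F(t) = 5t^4 + t^3 + t^2 + 2t + C


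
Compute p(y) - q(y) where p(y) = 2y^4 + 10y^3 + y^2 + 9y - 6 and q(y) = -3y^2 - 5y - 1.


Distribute the minus sign:
  (2y^4 + 10y^3 + y^2 + 9y - 6)
- (-3y^2 - 5y - 1)
Negate second polynomial: 3y^2 + 5y + 1
Add: 2y^4 + 10y^3 + 4y^2 + 14y - 5


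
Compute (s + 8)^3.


Expand (s + 8)^3 by repeated multiplication:
  (s + 8)^2 = s^2 + 16s + 64
= s^3 + 24s^2 + 192s + 512


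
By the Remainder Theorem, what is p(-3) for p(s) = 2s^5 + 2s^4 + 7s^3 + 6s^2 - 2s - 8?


By the Remainder Theorem, the remainder equals p(-3):
  2*(-3)^5 = -486
  2*(-3)^4 = 162
  7*(-3)^3 = -189
  6*(-3)^2 = 54
  -2*(-3)^1 = 6
  constant: -8
Sum: -486 + 162 - 189 + 54 + 6 - 8 = -461


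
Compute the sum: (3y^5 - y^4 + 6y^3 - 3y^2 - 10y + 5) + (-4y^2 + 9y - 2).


Align terms by degree and add:
  3y^5 - y^4 + 6y^3 - 3y^2 - 10y + 5
  -4y^2 + 9y - 2
= 3y^5 - y^4 + 6y^3 - 7y^2 - y + 3


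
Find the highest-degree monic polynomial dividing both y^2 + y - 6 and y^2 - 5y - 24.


Factor each:
  y^2 + y - 6 = (y + 3)(y - 2)
  y^2 - 5y - 24 = (y + 3)(y - 8)
Common monic factor: y + 3


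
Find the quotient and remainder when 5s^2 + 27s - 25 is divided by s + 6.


(5s^2 + 27s - 25) / (s + 6)
Step 1: 5s * (s + 6) = 5s^2 + 30s; subtract.
Step 2: -3 * (s + 6) = -3s - 18; subtract.
Quotient: 5s - 3, Remainder: -7


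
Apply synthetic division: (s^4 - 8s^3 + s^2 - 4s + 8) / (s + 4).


Synthetic division with c = -4. Coefficients: 1, -8, 1, -4, 8
Bring down 1.
  1 * -4 = -4; -4 - 8 = -12
  -12 * -4 = 48; 48 + 1 = 49
  49 * -4 = -196; -196 - 4 = -200
  -200 * -4 = 800; 800 + 8 = 808
Quotient: s^3 - 12s^2 + 49s - 200, Remainder: 808


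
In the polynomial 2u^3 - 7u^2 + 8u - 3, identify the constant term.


Read off the constant term: -3


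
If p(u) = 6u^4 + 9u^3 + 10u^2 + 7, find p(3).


Using direct substitution:
  6 * (3)^4 = 486
  9 * (3)^3 = 243
  10 * (3)^2 = 90
  0 * (3)^1 = 0
  constant: 7
Sum = 486 + 243 + 90 + 0 + 7 = 826


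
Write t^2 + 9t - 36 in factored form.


Roots satisfy r1 + r2 = -b/a = -9 and r1*r2 = c/a = -36.
So r1 = -12, r2 = 3.
t^2 + 9t - 36 = (t - r1)(t - r2) = (t + 12)(t - 3)


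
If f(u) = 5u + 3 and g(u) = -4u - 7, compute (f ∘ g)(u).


Substitute g(u) into f:
f(g(u)) = 5*(-4u - 7) + 3
Expand and combine: -20u - 32


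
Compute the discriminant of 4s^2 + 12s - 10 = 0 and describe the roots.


D = b^2 - 4ac = (12)^2 - 4(4)(-10) = 144 + 160 = 304
Since D > 0: two distinct irrational roots


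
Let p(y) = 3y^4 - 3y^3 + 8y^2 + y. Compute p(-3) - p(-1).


p(-3) = 393
p(-1) = 13
p(-3) - p(-1) = 393 - 13 = 380


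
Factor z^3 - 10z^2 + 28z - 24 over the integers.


Try integer roots (divisors of -24). z=6: p(6)=0.
Divide out (z - 6): quotient is z^2 - 4z + 4.
Factor the quadratic: (z - 2)(z - 2)
Result: (z - 6)(z - 2)(z - 2)


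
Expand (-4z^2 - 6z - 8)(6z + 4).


Distribute each term of the first polynomial:
  (-4z^2)(6z + 4) = -24z^3 - 16z^2
  (-6z)(6z + 4) = -36z^2 - 24z
  (-8)(6z + 4) = -48z - 32
Sum: -24z^3 - 52z^2 - 72z - 32


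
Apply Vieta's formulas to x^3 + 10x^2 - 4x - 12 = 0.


Monic cubic x^3+bx^2+cx+d=0: sum=-b, pairwise sum=c, product=-d.
b=10, c=-4, d=-12
r1+r2+r3 = -10
r1r2+r1r3+r2r3 = -4
r1r2r3 = 12


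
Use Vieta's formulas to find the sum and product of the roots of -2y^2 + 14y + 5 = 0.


For ay^2+by+c=0: sum = -b/a, product = c/a.
a=-2, b=14, c=5
Sum = -(14)/-2 = 7
Product = (5)/-2 = -5/2


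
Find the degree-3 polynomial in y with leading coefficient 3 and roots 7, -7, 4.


p(y) = 3(y - 7)(y + 7)(y - 4)
Expand: 3y^3 - 12y^2 - 147y + 588


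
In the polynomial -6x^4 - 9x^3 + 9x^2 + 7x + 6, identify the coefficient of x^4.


Read off the coefficient of x^4: -6


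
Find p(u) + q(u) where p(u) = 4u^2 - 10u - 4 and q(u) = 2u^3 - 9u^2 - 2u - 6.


Align terms by degree and add:
  4u^2 - 10u - 4
+ 2u^3 - 9u^2 - 2u - 6
= 2u^3 - 5u^2 - 12u - 10


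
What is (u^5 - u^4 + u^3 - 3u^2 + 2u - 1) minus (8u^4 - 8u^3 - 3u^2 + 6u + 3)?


Distribute the minus sign:
  (u^5 - u^4 + u^3 - 3u^2 + 2u - 1)
- (8u^4 - 8u^3 - 3u^2 + 6u + 3)
Negate second polynomial: -8u^4 + 8u^3 + 3u^2 - 6u - 3
Add: u^5 - 9u^4 + 9u^3 - 4u - 4


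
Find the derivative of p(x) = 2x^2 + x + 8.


Apply the power rule term by term:
  d/dx(2x^2) = 4x
  d/dx(x) = 1
  d/dx(8) = 0
p'(x) = 4x + 1


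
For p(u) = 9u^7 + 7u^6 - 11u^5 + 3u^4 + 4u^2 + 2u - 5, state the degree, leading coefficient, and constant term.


Highest power of u is 7, with coefficient 9. Constant term is -5.
Degree = 7, leading coefficient = 9, constant term = -5


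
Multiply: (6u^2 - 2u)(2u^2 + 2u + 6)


Distribute each term of the first polynomial:
  (6u^2)(2u^2 + 2u + 6) = 12u^4 + 12u^3 + 36u^2
  (-2u)(2u^2 + 2u + 6) = -4u^3 - 4u^2 - 12u
Sum: 12u^4 + 8u^3 + 32u^2 - 12u


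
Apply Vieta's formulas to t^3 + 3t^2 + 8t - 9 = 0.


Monic cubic t^3+bt^2+ct+d=0: sum=-b, pairwise sum=c, product=-d.
b=3, c=8, d=-9
r1+r2+r3 = -3
r1r2+r1r3+r2r3 = 8
r1r2r3 = 9


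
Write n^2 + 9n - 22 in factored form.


Roots satisfy r1 + r2 = -b/a = -9 and r1*r2 = c/a = -22.
So r1 = 2, r2 = -11.
n^2 + 9n - 22 = (n - r1)(n - r2) = (n - 2)(n + 11)


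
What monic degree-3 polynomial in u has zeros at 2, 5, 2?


p(u) = (u - 2)(u - 5)(u - 2)
Expand: u^3 - 9u^2 + 24u - 20


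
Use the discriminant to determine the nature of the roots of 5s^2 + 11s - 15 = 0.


D = b^2 - 4ac = (11)^2 - 4(5)(-15) = 121 + 300 = 421
Since D > 0: two distinct irrational roots


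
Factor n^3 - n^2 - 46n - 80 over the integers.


Try integer roots (divisors of -80). n=-2: p(-2)=0.
Divide out (n + 2): quotient is n^2 - 3n - 40.
Factor the quadratic: (n - 8)(n + 5)
Result: (n + 2)(n - 8)(n + 5)


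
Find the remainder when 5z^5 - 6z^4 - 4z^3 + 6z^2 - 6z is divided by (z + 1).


By the Remainder Theorem, the remainder equals p(-1):
  5*(-1)^5 = -5
  -6*(-1)^4 = -6
  -4*(-1)^3 = 4
  6*(-1)^2 = 6
  -6*(-1)^1 = 6
  constant: 0
Sum: -5 - 6 + 4 + 6 + 6 + 0 = 5


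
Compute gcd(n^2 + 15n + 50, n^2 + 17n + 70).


Factor each:
  n^2 + 15n + 50 = (n + 10)(n + 5)
  n^2 + 17n + 70 = (n + 10)(n + 7)
Common monic factor: n + 10


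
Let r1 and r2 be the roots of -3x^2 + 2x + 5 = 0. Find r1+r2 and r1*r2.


For ax^2+bx+c=0: sum = -b/a, product = c/a.
a=-3, b=2, c=5
Sum = -(2)/-3 = 2/3
Product = (5)/-3 = -5/3


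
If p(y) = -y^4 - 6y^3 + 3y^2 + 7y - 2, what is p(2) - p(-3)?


p(2) = -40
p(-3) = 85
p(2) - p(-3) = -40 - 85 = -125


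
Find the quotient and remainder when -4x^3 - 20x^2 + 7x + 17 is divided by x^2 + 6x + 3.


(-4x^3 - 20x^2 + 7x + 17) / (x^2 + 6x + 3)
Step 1: -4x * (x^2 + 6x + 3) = -4x^3 - 24x^2 - 12x; subtract.
Step 2: 4 * (x^2 + 6x + 3) = 4x^2 + 24x + 12; subtract.
Quotient: -4x + 4, Remainder: -5x + 5


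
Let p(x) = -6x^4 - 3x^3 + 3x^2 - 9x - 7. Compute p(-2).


Using direct substitution:
  -6 * (-2)^4 = -96
  -3 * (-2)^3 = 24
  3 * (-2)^2 = 12
  -9 * (-2)^1 = 18
  constant: -7
Sum = -96 + 24 + 12 + 18 - 7 = -49


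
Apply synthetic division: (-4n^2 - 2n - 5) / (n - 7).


Synthetic division with c = 7. Coefficients: -4, -2, -5
Bring down -4.
  -4 * 7 = -28; -28 - 2 = -30
  -30 * 7 = -210; -210 - 5 = -215
Quotient: -4n - 30, Remainder: -215


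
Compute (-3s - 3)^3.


Expand (-3s - 3)^3 by repeated multiplication:
  (-3s - 3)^2 = 9s^2 + 18s + 9
= -27s^3 - 81s^2 - 81s - 27


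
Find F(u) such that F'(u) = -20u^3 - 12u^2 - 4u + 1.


Reverse power rule on each term:
  ∫ -20u^3 du = -5u^4
  ∫ -12u^2 du = -4u^3
  ∫ -4u du = -2u^2
  ∫ 1 du = u
F(u) = -5u^4 - 4u^3 - 2u^2 + u + C


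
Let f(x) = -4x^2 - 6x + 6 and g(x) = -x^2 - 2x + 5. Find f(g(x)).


Substitute g(x) into f:
f(g(x)) = -4*(-x^2 - 2x + 5)^2 + (-6)*(-x^2 - 2x + 5) + 6
(-x^2 - 2x + 5)^2 = x^4 + 4x^3 - 6x^2 - 20x + 25
Expand and combine: -4x^4 - 16x^3 + 30x^2 + 92x - 124


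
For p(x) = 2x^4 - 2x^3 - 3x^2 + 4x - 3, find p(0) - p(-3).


p(0) = -3
p(-3) = 174
p(0) - p(-3) = -3 - 174 = -177


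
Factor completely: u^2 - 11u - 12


Roots satisfy r1 + r2 = -b/a = 11 and r1*r2 = c/a = -12.
So r1 = -1, r2 = 12.
u^2 - 11u - 12 = (u - r1)(u - r2) = (u + 1)(u - 12)


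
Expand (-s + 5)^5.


Expand (-s + 5)^5 by repeated multiplication:
  (-s + 5)^2 = s^2 - 10s + 25
  (-s + 5)^3 = -s^3 + 15s^2 - 75s + 125
  (-s + 5)^4 = s^4 - 20s^3 + 150s^2 - 500s + 625
= -s^5 + 25s^4 - 250s^3 + 1250s^2 - 3125s + 3125


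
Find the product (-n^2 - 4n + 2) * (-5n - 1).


Distribute each term of the first polynomial:
  (-n^2)(-5n - 1) = 5n^3 + n^2
  (-4n)(-5n - 1) = 20n^2 + 4n
  (2)(-5n - 1) = -10n - 2
Sum: 5n^3 + 21n^2 - 6n - 2


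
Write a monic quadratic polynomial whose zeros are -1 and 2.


p(n) = (n + 1)(n - 2)
Expand: n^2 - n - 2


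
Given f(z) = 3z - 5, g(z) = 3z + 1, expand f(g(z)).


Substitute g(z) into f:
f(g(z)) = 3*(3z + 1) + (-5)
Expand and combine: 9z - 2


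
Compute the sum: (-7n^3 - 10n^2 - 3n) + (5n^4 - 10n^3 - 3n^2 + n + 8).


Align terms by degree and add:
  -7n^3 - 10n^2 - 3n
+ 5n^4 - 10n^3 - 3n^2 + n + 8
= 5n^4 - 17n^3 - 13n^2 - 2n + 8


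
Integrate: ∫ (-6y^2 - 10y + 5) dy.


Reverse power rule on each term:
  ∫ -6y^2 dy = -2y^3
  ∫ -10y dy = -5y^2
  ∫ 5 dy = 5y
F(y) = -2y^3 - 5y^2 + 5y + C


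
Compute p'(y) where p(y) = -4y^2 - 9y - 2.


Apply the power rule term by term:
  d/dy(-4y^2) = -8y
  d/dy(-9y) = -9
  d/dy(-2) = 0
p'(y) = -8y - 9


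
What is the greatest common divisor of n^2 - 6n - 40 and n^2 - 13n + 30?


Factor each:
  n^2 - 6n - 40 = (n - 10)(n + 4)
  n^2 - 13n + 30 = (n - 10)(n - 3)
Common monic factor: n - 10


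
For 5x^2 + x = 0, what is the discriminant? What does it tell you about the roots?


D = b^2 - 4ac = (1)^2 - 4(5)(0) = 1 = 1
Since D > 0: two distinct rational roots


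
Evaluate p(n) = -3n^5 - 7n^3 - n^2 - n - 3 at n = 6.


Using direct substitution:
  -3 * (6)^5 = -23328
  0 * (6)^4 = 0
  -7 * (6)^3 = -1512
  -1 * (6)^2 = -36
  -1 * (6)^1 = -6
  constant: -3
Sum = -23328 + 0 - 1512 - 36 - 6 - 3 = -24885


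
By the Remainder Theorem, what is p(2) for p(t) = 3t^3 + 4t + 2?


By the Remainder Theorem, the remainder equals p(2):
  3*(2)^3 = 24
  0*(2)^2 = 0
  4*(2)^1 = 8
  constant: 2
Sum: 24 + 0 + 8 + 2 = 34


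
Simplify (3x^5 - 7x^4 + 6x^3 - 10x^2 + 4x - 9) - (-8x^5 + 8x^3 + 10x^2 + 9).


Distribute the minus sign:
  (3x^5 - 7x^4 + 6x^3 - 10x^2 + 4x - 9)
- (-8x^5 + 8x^3 + 10x^2 + 9)
Negate second polynomial: 8x^5 - 8x^3 - 10x^2 - 9
Add: 11x^5 - 7x^4 - 2x^3 - 20x^2 + 4x - 18


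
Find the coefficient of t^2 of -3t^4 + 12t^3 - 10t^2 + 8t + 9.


Read off the coefficient of t^2: -10


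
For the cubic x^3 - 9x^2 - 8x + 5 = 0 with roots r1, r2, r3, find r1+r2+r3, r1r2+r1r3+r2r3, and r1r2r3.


Monic cubic x^3+bx^2+cx+d=0: sum=-b, pairwise sum=c, product=-d.
b=-9, c=-8, d=5
r1+r2+r3 = 9
r1r2+r1r3+r2r3 = -8
r1r2r3 = -5


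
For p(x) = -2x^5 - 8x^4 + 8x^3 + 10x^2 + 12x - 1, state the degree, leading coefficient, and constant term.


Highest power of x is 5, with coefficient -2. Constant term is -1.
Degree = 5, leading coefficient = -2, constant term = -1


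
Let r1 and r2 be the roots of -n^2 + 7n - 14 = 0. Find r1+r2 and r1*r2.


For an^2+bn+c=0: sum = -b/a, product = c/a.
a=-1, b=7, c=-14
Sum = -(7)/-1 = 7
Product = (-14)/-1 = 14


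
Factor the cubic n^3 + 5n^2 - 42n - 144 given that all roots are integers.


Try integer roots (divisors of -144). n=-8: p(-8)=0.
Divide out (n + 8): quotient is n^2 - 3n - 18.
Factor the quadratic: (n + 3)(n - 6)
Result: (n + 8)(n + 3)(n - 6)


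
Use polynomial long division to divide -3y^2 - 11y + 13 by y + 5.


(-3y^2 - 11y + 13) / (y + 5)
Step 1: -3y * (y + 5) = -3y^2 - 15y; subtract.
Step 2: 4 * (y + 5) = 4y + 20; subtract.
Quotient: -3y + 4, Remainder: -7


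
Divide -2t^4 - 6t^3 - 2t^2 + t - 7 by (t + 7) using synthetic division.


Synthetic division with c = -7. Coefficients: -2, -6, -2, 1, -7
Bring down -2.
  -2 * -7 = 14; 14 - 6 = 8
  8 * -7 = -56; -56 - 2 = -58
  -58 * -7 = 406; 406 + 1 = 407
  407 * -7 = -2849; -2849 - 7 = -2856
Quotient: -2t^3 + 8t^2 - 58t + 407, Remainder: -2856


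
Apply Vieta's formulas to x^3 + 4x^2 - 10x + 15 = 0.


Monic cubic x^3+bx^2+cx+d=0: sum=-b, pairwise sum=c, product=-d.
b=4, c=-10, d=15
r1+r2+r3 = -4
r1r2+r1r3+r2r3 = -10
r1r2r3 = -15


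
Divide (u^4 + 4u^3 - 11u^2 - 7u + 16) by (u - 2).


(u^4 + 4u^3 - 11u^2 - 7u + 16) / (u - 2)
Step 1: u^3 * (u - 2) = u^4 - 2u^3; subtract.
Step 2: 6u^2 * (u - 2) = 6u^3 - 12u^2; subtract.
Step 3: u * (u - 2) = u^2 - 2u; subtract.
Step 4: -5 * (u - 2) = -5u + 10; subtract.
Quotient: u^3 + 6u^2 + u - 5, Remainder: 6


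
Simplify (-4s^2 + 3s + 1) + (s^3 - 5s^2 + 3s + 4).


Align terms by degree and add:
  -4s^2 + 3s + 1
+ s^3 - 5s^2 + 3s + 4
= s^3 - 9s^2 + 6s + 5


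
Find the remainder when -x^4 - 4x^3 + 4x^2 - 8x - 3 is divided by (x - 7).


By the Remainder Theorem, the remainder equals p(7):
  -1*(7)^4 = -2401
  -4*(7)^3 = -1372
  4*(7)^2 = 196
  -8*(7)^1 = -56
  constant: -3
Sum: -2401 - 1372 + 196 - 56 - 3 = -3636


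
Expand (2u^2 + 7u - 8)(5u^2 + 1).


Distribute each term of the first polynomial:
  (2u^2)(5u^2 + 1) = 10u^4 + 2u^2
  (7u)(5u^2 + 1) = 35u^3 + 7u
  (-8)(5u^2 + 1) = -40u^2 - 8
Sum: 10u^4 + 35u^3 - 38u^2 + 7u - 8


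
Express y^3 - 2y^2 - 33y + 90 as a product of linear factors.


Try integer roots (divisors of 90). y=3: p(3)=0.
Divide out (y - 3): quotient is y^2 + y - 30.
Factor the quadratic: (y + 6)(y - 5)
Result: (y - 3)(y + 6)(y - 5)


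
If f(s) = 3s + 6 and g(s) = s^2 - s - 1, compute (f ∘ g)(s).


Substitute g(s) into f:
f(g(s)) = 3*(s^2 - s - 1) + 6
Expand and combine: 3s^2 - 3s + 3


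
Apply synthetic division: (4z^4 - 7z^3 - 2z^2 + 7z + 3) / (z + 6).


Synthetic division with c = -6. Coefficients: 4, -7, -2, 7, 3
Bring down 4.
  4 * -6 = -24; -24 - 7 = -31
  -31 * -6 = 186; 186 - 2 = 184
  184 * -6 = -1104; -1104 + 7 = -1097
  -1097 * -6 = 6582; 6582 + 3 = 6585
Quotient: 4z^3 - 31z^2 + 184z - 1097, Remainder: 6585


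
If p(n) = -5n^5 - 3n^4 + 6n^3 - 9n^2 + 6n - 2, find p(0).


Using direct substitution:
  -5 * (0)^5 = 0
  -3 * (0)^4 = 0
  6 * (0)^3 = 0
  -9 * (0)^2 = 0
  6 * (0)^1 = 0
  constant: -2
Sum = 0 + 0 + 0 + 0 + 0 - 2 = -2


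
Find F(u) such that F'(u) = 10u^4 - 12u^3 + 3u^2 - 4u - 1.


Reverse power rule on each term:
  ∫ 10u^4 du = 2u^5
  ∫ -12u^3 du = -3u^4
  ∫ 3u^2 du = u^3
  ∫ -4u du = -2u^2
  ∫ -1 du = -u
F(u) = 2u^5 - 3u^4 + u^3 - 2u^2 - u + C


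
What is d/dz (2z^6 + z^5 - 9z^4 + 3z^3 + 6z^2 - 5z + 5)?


Apply the power rule term by term:
  d/dz(2z^6) = 12z^5
  d/dz(z^5) = 5z^4
  d/dz(-9z^4) = -36z^3
  d/dz(3z^3) = 9z^2
  d/dz(6z^2) = 12z
  d/dz(-5z) = -5
  d/dz(5) = 0
p'(z) = 12z^5 + 5z^4 - 36z^3 + 9z^2 + 12z - 5


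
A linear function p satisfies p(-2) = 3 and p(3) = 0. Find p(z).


p(z) = mz + b. Using p(-2)=3, p(3)=0:
m = (3)/(-2 - 3) = 3/-5 = -3/5
b = 3 - m*(-2) = 3 - 6/5 = 9/5
p(z) = -(3/5)z + (9/5)


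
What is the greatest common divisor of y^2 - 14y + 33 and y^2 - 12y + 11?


Factor each:
  y^2 - 14y + 33 = (y - 11)(y - 3)
  y^2 - 12y + 11 = (y - 11)(y - 1)
Common monic factor: y - 11


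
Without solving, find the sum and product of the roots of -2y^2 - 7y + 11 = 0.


For ay^2+by+c=0: sum = -b/a, product = c/a.
a=-2, b=-7, c=11
Sum = -(-7)/-2 = -7/2
Product = (11)/-2 = -11/2


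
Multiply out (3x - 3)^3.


Expand (3x - 3)^3 by repeated multiplication:
  (3x - 3)^2 = 9x^2 - 18x + 9
= 27x^3 - 81x^2 + 81x - 27


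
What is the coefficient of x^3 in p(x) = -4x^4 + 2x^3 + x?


Read off the coefficient of x^3: 2


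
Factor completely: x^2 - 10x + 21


Roots satisfy r1 + r2 = -b/a = 10 and r1*r2 = c/a = 21.
So r1 = 3, r2 = 7.
x^2 - 10x + 21 = (x - r1)(x - r2) = (x - 3)(x - 7)


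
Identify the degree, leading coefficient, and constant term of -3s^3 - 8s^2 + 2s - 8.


Highest power of s is 3, with coefficient -3. Constant term is -8.
Degree = 3, leading coefficient = -3, constant term = -8


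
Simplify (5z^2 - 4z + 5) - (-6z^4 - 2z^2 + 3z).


Distribute the minus sign:
  (5z^2 - 4z + 5)
- (-6z^4 - 2z^2 + 3z)
Negate second polynomial: 6z^4 + 2z^2 - 3z
Add: 6z^4 + 7z^2 - 7z + 5


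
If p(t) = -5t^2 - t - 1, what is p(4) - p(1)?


p(4) = -85
p(1) = -7
p(4) - p(1) = -85 + 7 = -78


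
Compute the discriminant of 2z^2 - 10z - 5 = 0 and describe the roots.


D = b^2 - 4ac = (-10)^2 - 4(2)(-5) = 100 + 40 = 140
Since D > 0: two distinct irrational roots


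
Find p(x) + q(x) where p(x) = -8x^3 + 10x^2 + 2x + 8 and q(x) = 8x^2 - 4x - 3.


Align terms by degree and add:
  -8x^3 + 10x^2 + 2x + 8
+ 8x^2 - 4x - 3
= -8x^3 + 18x^2 - 2x + 5


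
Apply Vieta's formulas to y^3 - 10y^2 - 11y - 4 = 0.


Monic cubic y^3+by^2+cy+d=0: sum=-b, pairwise sum=c, product=-d.
b=-10, c=-11, d=-4
r1+r2+r3 = 10
r1r2+r1r3+r2r3 = -11
r1r2r3 = 4


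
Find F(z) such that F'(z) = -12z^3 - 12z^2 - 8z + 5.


Reverse power rule on each term:
  ∫ -12z^3 dz = -3z^4
  ∫ -12z^2 dz = -4z^3
  ∫ -8z dz = -4z^2
  ∫ 5 dz = 5z
F(z) = -3z^4 - 4z^3 - 4z^2 + 5z + C


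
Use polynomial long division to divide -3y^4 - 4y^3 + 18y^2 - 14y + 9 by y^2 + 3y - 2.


(-3y^4 - 4y^3 + 18y^2 - 14y + 9) / (y^2 + 3y - 2)
Step 1: -3y^2 * (y^2 + 3y - 2) = -3y^4 - 9y^3 + 6y^2; subtract.
Step 2: 5y * (y^2 + 3y - 2) = 5y^3 + 15y^2 - 10y; subtract.
Step 3: -3 * (y^2 + 3y - 2) = -3y^2 - 9y + 6; subtract.
Quotient: -3y^2 + 5y - 3, Remainder: 5y + 3


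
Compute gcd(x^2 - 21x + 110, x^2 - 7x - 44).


Factor each:
  x^2 - 21x + 110 = (x - 11)(x - 10)
  x^2 - 7x - 44 = (x - 11)(x + 4)
Common monic factor: x - 11


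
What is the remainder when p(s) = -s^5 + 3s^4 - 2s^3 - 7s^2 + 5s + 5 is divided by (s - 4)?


By the Remainder Theorem, the remainder equals p(4):
  -1*(4)^5 = -1024
  3*(4)^4 = 768
  -2*(4)^3 = -128
  -7*(4)^2 = -112
  5*(4)^1 = 20
  constant: 5
Sum: -1024 + 768 - 128 - 112 + 20 + 5 = -471


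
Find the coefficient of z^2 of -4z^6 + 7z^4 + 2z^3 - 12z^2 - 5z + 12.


Read off the coefficient of z^2: -12


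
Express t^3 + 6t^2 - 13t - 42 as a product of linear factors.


Try integer roots (divisors of -42). t=-7: p(-7)=0.
Divide out (t + 7): quotient is t^2 - t - 6.
Factor the quadratic: (t - 3)(t + 2)
Result: (t + 7)(t - 3)(t + 2)


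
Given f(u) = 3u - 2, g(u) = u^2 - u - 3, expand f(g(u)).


Substitute g(u) into f:
f(g(u)) = 3*(u^2 - u - 3) + (-2)
Expand and combine: 3u^2 - 3u - 11


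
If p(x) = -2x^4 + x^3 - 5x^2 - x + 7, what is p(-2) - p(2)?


p(-2) = -51
p(2) = -39
p(-2) - p(2) = -51 + 39 = -12


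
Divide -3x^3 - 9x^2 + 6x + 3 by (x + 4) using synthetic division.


Synthetic division with c = -4. Coefficients: -3, -9, 6, 3
Bring down -3.
  -3 * -4 = 12; 12 - 9 = 3
  3 * -4 = -12; -12 + 6 = -6
  -6 * -4 = 24; 24 + 3 = 27
Quotient: -3x^2 + 3x - 6, Remainder: 27


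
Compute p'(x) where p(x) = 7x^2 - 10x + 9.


Apply the power rule term by term:
  d/dx(7x^2) = 14x
  d/dx(-10x) = -10
  d/dx(9) = 0
p'(x) = 14x - 10


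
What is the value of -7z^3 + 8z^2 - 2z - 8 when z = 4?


Using direct substitution:
  -7 * (4)^3 = -448
  8 * (4)^2 = 128
  -2 * (4)^1 = -8
  constant: -8
Sum = -448 + 128 - 8 - 8 = -336


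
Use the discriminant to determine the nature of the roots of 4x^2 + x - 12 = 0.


D = b^2 - 4ac = (1)^2 - 4(4)(-12) = 1 + 192 = 193
Since D > 0: two distinct irrational roots


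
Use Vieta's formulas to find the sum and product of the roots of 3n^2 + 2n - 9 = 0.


For an^2+bn+c=0: sum = -b/a, product = c/a.
a=3, b=2, c=-9
Sum = -(2)/3 = -2/3
Product = (-9)/3 = -3
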